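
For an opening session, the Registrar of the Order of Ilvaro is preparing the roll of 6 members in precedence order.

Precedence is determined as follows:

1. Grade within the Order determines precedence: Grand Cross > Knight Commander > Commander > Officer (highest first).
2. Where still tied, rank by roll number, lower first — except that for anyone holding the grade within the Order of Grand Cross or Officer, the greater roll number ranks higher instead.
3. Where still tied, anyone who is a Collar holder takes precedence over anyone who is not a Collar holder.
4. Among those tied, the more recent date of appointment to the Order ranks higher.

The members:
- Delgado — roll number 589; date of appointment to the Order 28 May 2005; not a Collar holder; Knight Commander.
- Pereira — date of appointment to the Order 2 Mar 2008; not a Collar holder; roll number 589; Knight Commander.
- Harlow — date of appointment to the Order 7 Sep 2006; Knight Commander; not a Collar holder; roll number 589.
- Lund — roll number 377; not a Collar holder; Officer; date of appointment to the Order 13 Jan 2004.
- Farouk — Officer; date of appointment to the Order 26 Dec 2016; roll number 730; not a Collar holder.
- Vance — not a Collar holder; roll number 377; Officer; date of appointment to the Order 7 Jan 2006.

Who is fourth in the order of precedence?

Farouk

By grade within the Order: Pereira, Harlow and Delgado (Knight Commander); then Farouk, Vance and Lund (Officer).
Pereira, Harlow and Delgado all have roll number 589, so the next rule applies.
Pereira, Harlow and Delgado are each not a Collar holder, so the next rule applies.
Among Pereira, Harlow and Delgado, by date of appointment to the Order (later first): Pereira (2 Mar 2008) before Harlow (7 Sep 2006) before Delgado (28 May 2005).
Among Farouk, Vance and Lund, by roll number (higher first) (reversed rule for this group): Farouk (730) before Vance and Lund (377).
Vance and Lund are each not a Collar holder, so the next rule applies.
Among Vance and Lund, by date of appointment to the Order (later first): Vance (7 Jan 2006) before Lund (13 Jan 2004).
Order: Pereira, Harlow, Delgado, Farouk, Vance, Lund.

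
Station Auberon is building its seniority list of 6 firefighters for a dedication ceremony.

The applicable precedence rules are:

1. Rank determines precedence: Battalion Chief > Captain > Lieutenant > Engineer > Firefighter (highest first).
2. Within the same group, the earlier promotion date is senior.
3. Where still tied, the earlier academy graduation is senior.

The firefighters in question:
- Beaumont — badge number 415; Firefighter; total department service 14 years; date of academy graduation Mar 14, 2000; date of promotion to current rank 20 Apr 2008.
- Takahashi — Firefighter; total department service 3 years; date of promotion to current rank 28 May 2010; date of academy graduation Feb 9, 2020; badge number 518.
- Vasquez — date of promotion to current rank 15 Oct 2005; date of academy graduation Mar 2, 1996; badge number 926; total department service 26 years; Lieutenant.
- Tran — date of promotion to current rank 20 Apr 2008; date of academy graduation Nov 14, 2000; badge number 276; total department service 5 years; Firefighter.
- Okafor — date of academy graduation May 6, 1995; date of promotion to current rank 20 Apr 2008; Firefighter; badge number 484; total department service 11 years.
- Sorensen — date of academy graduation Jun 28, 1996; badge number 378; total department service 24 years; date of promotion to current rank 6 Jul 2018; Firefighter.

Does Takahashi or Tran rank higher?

By rank: Vasquez (Lieutenant); then Okafor, Beaumont, Tran, Takahashi and Sorensen (Firefighter).
Among Okafor, Beaumont, Tran, Takahashi and Sorensen, by date of promotion to current rank (earlier first): Okafor, Beaumont and Tran (20 Apr 2008) before Takahashi (28 May 2010) before Sorensen (6 Jul 2018).
Among Okafor, Beaumont and Tran, by date of academy graduation (earlier first): Okafor (May 6, 1995) before Beaumont (Mar 14, 2000) before Tran (Nov 14, 2000).
So Tran takes precedence.

Tran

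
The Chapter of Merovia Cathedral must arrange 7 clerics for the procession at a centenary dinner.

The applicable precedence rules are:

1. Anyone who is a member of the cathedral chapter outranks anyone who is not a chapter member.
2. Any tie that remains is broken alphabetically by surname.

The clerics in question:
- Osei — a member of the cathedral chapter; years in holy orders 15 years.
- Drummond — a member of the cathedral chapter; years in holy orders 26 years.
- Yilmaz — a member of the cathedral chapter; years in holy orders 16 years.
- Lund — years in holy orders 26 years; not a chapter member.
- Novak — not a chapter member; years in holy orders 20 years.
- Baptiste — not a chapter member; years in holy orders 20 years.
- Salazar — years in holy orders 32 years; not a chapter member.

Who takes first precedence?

By the first rule: Drummond, Osei and Yilmaz (each a member of the cathedral chapter); then Baptiste, Lund, Novak and Salazar (each not a chapter member).
Among Drummond, Osei and Yilmaz, alphabetically by surname: Drummond before Osei before Yilmaz.
Among Baptiste, Lund, Novak and Salazar, alphabetically by surname: Baptiste before Lund before Novak before Salazar.
Order: Drummond, Osei, Yilmaz, Baptiste, Lund, Novak, Salazar.

Drummond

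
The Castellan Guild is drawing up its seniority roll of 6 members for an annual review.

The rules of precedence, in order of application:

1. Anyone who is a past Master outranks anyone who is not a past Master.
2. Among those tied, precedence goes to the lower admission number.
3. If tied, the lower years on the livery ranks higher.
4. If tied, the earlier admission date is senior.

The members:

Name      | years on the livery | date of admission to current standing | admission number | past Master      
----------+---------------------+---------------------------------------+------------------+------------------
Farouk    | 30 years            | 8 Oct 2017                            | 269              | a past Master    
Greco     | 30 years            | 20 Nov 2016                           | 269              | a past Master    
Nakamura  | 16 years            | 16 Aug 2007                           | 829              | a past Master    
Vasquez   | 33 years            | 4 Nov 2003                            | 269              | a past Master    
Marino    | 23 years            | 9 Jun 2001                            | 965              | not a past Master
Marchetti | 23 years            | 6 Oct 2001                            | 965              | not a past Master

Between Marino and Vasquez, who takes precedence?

By the first rule: Greco, Farouk, Vasquez and Nakamura (each a past Master); then Marino and Marchetti (both not a past Master).
Among Greco, Farouk, Vasquez and Nakamura, by admission number (lower first): Greco, Farouk and Vasquez (269) before Nakamura (829).
Among Greco, Farouk and Vasquez, by years on the livery (lower first): Greco and Farouk (30 years) before Vasquez (33 years).
Among Greco and Farouk, by date of admission to current standing (earlier first): Greco (20 Nov 2016) before Farouk (8 Oct 2017).
Marino and Marchetti both have admission number 965, so the next rule applies.
Marino and Marchetti both have years on the livery 23 years, so the next rule applies.
Among Marino and Marchetti, by date of admission to current standing (earlier first): Marino (9 Jun 2001) before Marchetti (6 Oct 2001).
So Vasquez takes precedence.

Vasquez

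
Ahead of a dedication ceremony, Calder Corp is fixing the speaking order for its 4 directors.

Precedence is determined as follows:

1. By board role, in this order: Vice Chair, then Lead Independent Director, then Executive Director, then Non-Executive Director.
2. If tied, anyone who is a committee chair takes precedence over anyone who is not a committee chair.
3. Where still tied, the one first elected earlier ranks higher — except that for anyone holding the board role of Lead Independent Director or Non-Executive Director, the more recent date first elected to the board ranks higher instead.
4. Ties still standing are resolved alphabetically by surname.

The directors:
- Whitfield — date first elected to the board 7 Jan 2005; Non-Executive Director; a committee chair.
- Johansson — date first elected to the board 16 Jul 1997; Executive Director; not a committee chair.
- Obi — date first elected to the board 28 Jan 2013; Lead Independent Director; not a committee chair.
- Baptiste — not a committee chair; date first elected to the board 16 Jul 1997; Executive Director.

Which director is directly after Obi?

Baptiste

By board role: Obi (Lead Independent Director); then Baptiste and Johansson (Executive Director); then Whitfield (Non-Executive Director).
Baptiste and Johansson are each not a committee chair, so the next rule applies.
Baptiste and Johansson both have date first elected to the board 16 Jul 1997, so the next rule applies.
Among Baptiste and Johansson, alphabetically by surname: Baptiste before Johansson.
Order: Obi, Baptiste, Johansson, Whitfield.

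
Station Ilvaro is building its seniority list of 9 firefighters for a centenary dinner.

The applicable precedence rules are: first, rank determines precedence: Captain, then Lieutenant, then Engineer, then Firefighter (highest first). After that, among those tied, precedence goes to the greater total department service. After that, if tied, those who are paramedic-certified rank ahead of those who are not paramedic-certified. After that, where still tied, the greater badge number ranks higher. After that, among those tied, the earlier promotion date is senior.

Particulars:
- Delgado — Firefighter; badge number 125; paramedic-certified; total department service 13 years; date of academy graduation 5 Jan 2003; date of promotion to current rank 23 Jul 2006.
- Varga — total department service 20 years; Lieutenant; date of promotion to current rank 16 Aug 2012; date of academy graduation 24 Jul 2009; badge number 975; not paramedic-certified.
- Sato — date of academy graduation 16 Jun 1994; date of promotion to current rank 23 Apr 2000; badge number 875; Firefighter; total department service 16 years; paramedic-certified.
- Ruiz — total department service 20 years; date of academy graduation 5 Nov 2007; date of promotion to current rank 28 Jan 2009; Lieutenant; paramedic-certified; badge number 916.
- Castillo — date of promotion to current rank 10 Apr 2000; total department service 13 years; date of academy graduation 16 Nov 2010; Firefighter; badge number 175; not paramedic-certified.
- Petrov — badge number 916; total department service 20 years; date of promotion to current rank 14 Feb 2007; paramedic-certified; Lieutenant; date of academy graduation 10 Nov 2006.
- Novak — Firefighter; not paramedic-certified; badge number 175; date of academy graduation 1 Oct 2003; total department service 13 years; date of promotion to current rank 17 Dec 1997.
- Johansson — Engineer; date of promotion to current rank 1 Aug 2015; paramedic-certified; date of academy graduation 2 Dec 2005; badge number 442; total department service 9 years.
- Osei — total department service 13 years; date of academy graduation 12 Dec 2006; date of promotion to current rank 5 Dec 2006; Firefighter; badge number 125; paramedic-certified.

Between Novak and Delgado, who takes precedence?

By rank: Petrov, Ruiz and Varga (Lieutenant); then Johansson (Engineer); then Sato, Delgado, Osei, Novak and Castillo (Firefighter).
Petrov, Ruiz and Varga all have total department service 20 years, so the next rule applies.
Among Petrov, Ruiz and Varga, paramedic-certified before not paramedic-certified: Petrov and Ruiz (paramedic-certified) before Varga (not paramedic-certified).
Petrov and Ruiz both have badge number 916, so the next rule applies.
Among Petrov and Ruiz, by date of promotion to current rank (earlier first): Petrov (14 Feb 2007) before Ruiz (28 Jan 2009).
Among Sato, Delgado, Osei, Novak and Castillo, by total department service (higher first): Sato (16 years) before Delgado, Osei, Novak and Castillo (13 years).
Among Delgado, Osei, Novak and Castillo, paramedic-certified before not paramedic-certified: Delgado and Osei (paramedic-certified) before Novak and Castillo (not paramedic-certified).
Delgado and Osei both have badge number 125, so the next rule applies.
Among Delgado and Osei, by date of promotion to current rank (earlier first): Delgado (23 Jul 2006) before Osei (5 Dec 2006).
Novak and Castillo both have badge number 175, so the next rule applies.
Among Novak and Castillo, by date of promotion to current rank (earlier first): Novak (17 Dec 1997) before Castillo (10 Apr 2000).
So Delgado takes precedence.

Delgado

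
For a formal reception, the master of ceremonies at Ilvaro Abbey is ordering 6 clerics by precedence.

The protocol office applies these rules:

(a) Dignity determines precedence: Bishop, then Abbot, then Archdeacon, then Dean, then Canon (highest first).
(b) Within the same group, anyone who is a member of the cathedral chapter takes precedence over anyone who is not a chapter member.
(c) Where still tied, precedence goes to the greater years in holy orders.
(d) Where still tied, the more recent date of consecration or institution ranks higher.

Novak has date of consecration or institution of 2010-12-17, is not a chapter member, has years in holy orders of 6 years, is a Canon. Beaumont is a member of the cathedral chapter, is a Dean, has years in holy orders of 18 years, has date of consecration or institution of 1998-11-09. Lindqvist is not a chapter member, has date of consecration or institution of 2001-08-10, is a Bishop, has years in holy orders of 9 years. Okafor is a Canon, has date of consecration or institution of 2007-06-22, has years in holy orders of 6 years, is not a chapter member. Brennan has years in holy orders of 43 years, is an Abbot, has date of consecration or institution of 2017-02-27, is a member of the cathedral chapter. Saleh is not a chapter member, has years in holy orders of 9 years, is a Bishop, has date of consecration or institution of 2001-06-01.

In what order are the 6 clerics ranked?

By dignity: Lindqvist and Saleh (Bishop); then Brennan (Abbot); then Beaumont (Dean); then Novak and Okafor (Canon).
Lindqvist and Saleh are each not a chapter member, so the next rule applies.
Lindqvist and Saleh both have years in holy orders 9 years, so the next rule applies.
Among Lindqvist and Saleh, by date of consecration or institution (later first): Lindqvist (2001-08-10) before Saleh (2001-06-01).
Novak and Okafor are each not a chapter member, so the next rule applies.
Novak and Okafor both have years in holy orders 6 years, so the next rule applies.
Among Novak and Okafor, by date of consecration or institution (later first): Novak (2010-12-17) before Okafor (2007-06-22).
Full order: Lindqvist, Saleh, Brennan, Beaumont, Novak, Okafor.

Lindqvist, Saleh, Brennan, Beaumont, Novak, Okafor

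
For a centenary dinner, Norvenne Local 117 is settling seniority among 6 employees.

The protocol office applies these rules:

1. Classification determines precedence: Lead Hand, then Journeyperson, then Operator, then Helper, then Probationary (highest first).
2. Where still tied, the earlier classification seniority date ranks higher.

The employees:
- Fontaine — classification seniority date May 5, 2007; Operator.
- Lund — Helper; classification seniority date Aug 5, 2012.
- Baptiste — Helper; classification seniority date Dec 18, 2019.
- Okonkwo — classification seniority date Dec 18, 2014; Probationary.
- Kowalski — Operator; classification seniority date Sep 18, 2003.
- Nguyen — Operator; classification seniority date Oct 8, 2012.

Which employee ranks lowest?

By classification: Kowalski, Fontaine and Nguyen (Operator); then Lund and Baptiste (Helper); then Okonkwo (Probationary).
Among Kowalski, Fontaine and Nguyen, by classification seniority date (earlier first): Kowalski (Sep 18, 2003) before Fontaine (May 5, 2007) before Nguyen (Oct 8, 2012).
Among Lund and Baptiste, by classification seniority date (earlier first): Lund (Aug 5, 2012) before Baptiste (Dec 18, 2019).
Order: Kowalski, Fontaine, Nguyen, Lund, Baptiste, Okonkwo.

Okonkwo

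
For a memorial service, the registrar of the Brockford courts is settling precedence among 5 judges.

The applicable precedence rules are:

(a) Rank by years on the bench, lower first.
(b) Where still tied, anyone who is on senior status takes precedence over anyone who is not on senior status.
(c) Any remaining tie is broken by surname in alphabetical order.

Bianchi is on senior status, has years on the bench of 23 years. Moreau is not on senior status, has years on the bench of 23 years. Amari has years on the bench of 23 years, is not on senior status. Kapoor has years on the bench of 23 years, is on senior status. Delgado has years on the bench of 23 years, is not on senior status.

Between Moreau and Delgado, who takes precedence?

By years on the bench (lower first): Bianchi, Kapoor, Amari, Delgado and Moreau (each 23 years).
Among Bianchi, Kapoor, Amari, Delgado and Moreau, on senior status before not on senior status: Bianchi and Kapoor (on senior status) before Amari, Delgado and Moreau (not on senior status).
Among Bianchi and Kapoor, alphabetically by surname: Bianchi before Kapoor.
Among Amari, Delgado and Moreau, alphabetically by surname: Amari before Delgado before Moreau.
So Delgado takes precedence.

Delgado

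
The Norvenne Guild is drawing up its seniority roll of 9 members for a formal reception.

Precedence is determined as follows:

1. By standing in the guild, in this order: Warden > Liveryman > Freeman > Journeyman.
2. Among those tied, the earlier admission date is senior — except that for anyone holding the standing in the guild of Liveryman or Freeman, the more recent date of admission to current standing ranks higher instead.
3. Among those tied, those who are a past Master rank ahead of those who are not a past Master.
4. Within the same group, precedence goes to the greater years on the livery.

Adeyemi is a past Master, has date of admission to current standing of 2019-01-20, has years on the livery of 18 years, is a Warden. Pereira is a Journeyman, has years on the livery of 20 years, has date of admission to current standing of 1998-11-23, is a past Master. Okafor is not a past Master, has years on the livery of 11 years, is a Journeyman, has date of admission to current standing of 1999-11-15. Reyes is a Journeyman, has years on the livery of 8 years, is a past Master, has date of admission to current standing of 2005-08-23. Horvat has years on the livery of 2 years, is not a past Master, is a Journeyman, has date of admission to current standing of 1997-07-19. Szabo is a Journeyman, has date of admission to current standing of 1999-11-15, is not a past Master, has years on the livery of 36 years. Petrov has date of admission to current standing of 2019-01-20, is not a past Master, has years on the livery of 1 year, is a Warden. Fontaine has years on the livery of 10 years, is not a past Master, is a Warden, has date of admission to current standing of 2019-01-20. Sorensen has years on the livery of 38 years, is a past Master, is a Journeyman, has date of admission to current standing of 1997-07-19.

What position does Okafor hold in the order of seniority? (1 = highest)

8

By standing in the guild: Adeyemi, Fontaine and Petrov (Warden); then Sorensen, Horvat, Pereira, Szabo, Okafor and Reyes (Journeyman).
Adeyemi, Fontaine and Petrov all have date of admission to current standing 2019-01-20, so the next rule applies.
Among Adeyemi, Fontaine and Petrov, a past Master before not a past Master: Adeyemi (a past Master) before Fontaine and Petrov (not a past Master).
Among Fontaine and Petrov, by years on the livery (higher first): Fontaine (10 years) before Petrov (1 year).
Among Sorensen, Horvat, Pereira, Szabo, Okafor and Reyes, by date of admission to current standing (earlier first): Sorensen and Horvat (1997-07-19) before Pereira (1998-11-23) before Szabo and Okafor (1999-11-15) before Reyes (2005-08-23).
Among Sorensen and Horvat, a past Master before not a past Master: Sorensen (a past Master) before Horvat (not a past Master).
Szabo and Okafor are each not a past Master, so the next rule applies.
Among Szabo and Okafor, by years on the livery (higher first): Szabo (36 years) before Okafor (11 years).
Order: Adeyemi, Fontaine, Petrov, Sorensen, Horvat, Pereira, Szabo, Okafor, Reyes. So position 8.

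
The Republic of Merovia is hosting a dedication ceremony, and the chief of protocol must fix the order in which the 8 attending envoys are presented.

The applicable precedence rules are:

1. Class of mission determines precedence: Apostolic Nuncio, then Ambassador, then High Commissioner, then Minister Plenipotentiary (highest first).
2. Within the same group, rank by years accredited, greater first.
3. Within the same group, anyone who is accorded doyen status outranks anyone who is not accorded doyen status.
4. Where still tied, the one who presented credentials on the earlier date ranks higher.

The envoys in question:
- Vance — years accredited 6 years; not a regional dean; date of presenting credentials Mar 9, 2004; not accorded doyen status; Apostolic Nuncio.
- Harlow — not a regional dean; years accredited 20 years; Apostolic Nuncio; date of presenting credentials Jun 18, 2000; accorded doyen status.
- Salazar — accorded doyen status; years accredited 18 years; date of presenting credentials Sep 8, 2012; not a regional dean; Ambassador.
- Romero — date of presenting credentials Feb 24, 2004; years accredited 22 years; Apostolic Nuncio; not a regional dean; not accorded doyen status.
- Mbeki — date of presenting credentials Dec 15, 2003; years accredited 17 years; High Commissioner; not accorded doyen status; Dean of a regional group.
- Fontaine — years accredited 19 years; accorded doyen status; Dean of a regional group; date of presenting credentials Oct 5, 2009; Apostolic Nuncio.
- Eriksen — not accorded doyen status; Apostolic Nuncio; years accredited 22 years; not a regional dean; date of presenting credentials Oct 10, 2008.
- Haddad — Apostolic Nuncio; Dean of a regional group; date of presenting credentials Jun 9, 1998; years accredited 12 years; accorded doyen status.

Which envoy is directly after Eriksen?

By class of mission: Romero, Eriksen, Harlow, Fontaine, Haddad and Vance (Apostolic Nuncio); then Salazar (Ambassador); then Mbeki (High Commissioner).
Among Romero, Eriksen, Harlow, Fontaine, Haddad and Vance, by years accredited (higher first): Romero and Eriksen (22 years) before Harlow (20 years) before Fontaine (19 years) before Haddad (12 years) before Vance (6 years).
Romero and Eriksen are each not accorded doyen status, so the next rule applies.
Among Romero and Eriksen, by date of presenting credentials (earlier first): Romero (Feb 24, 2004) before Eriksen (Oct 10, 2008).
Order: Romero, Eriksen, Harlow, Fontaine, Haddad, Vance, Salazar, Mbeki.

Harlow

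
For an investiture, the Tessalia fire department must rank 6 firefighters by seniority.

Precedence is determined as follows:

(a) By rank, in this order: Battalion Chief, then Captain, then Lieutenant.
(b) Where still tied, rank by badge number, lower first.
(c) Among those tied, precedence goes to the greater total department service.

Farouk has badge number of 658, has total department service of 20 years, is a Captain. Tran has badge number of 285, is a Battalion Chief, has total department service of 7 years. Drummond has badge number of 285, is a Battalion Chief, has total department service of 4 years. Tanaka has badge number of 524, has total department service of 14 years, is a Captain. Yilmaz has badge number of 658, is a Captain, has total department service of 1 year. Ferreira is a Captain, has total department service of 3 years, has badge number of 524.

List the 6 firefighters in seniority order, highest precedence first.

Tran, Drummond, Tanaka, Ferreira, Farouk, Yilmaz

By rank: Tran and Drummond (Battalion Chief); then Tanaka, Ferreira, Farouk and Yilmaz (Captain).
Tran and Drummond both have badge number 285, so the next rule applies.
Among Tran and Drummond, by total department service (higher first): Tran (7 years) before Drummond (4 years).
Among Tanaka, Ferreira, Farouk and Yilmaz, by badge number (lower first): Tanaka and Ferreira (524) before Farouk and Yilmaz (658).
Among Tanaka and Ferreira, by total department service (higher first): Tanaka (14 years) before Ferreira (3 years).
Among Farouk and Yilmaz, by total department service (higher first): Farouk (20 years) before Yilmaz (1 year).
Full order: Tran, Drummond, Tanaka, Ferreira, Farouk, Yilmaz.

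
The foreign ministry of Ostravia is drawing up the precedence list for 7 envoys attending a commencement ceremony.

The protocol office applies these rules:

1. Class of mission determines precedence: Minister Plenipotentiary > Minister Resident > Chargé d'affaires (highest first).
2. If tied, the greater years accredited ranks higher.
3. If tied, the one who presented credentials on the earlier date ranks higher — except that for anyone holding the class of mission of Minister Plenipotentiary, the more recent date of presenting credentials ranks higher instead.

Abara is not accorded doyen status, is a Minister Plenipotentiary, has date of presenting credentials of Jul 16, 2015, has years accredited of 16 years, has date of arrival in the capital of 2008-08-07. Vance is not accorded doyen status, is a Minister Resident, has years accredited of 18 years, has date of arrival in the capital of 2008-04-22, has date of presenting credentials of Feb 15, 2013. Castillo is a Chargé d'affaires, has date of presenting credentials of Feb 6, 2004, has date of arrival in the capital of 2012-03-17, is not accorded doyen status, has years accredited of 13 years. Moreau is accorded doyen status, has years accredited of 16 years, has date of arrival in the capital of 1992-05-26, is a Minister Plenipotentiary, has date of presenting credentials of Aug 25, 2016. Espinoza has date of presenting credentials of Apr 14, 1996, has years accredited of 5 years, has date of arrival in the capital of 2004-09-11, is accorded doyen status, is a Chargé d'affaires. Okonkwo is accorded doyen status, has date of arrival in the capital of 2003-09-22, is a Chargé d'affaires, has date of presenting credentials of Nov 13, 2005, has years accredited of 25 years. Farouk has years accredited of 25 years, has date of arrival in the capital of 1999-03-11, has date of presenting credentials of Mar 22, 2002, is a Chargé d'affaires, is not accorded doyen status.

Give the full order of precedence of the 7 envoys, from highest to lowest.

Moreau, Abara, Vance, Farouk, Okonkwo, Castillo, Espinoza

By class of mission: Moreau and Abara (Minister Plenipotentiary); then Vance (Minister Resident); then Farouk, Okonkwo, Castillo and Espinoza (Chargé d'affaires).
Moreau and Abara both have years accredited 16 years, so the next rule applies.
Among Moreau and Abara, by date of presenting credentials (later first) (reversed rule for this group): Moreau (Aug 25, 2016) before Abara (Jul 16, 2015).
Among Farouk, Okonkwo, Castillo and Espinoza, by years accredited (higher first): Farouk and Okonkwo (25 years) before Castillo (13 years) before Espinoza (5 years).
Among Farouk and Okonkwo, by date of presenting credentials (earlier first): Farouk (Mar 22, 2002) before Okonkwo (Nov 13, 2005).
Full order: Moreau, Abara, Vance, Farouk, Okonkwo, Castillo, Espinoza.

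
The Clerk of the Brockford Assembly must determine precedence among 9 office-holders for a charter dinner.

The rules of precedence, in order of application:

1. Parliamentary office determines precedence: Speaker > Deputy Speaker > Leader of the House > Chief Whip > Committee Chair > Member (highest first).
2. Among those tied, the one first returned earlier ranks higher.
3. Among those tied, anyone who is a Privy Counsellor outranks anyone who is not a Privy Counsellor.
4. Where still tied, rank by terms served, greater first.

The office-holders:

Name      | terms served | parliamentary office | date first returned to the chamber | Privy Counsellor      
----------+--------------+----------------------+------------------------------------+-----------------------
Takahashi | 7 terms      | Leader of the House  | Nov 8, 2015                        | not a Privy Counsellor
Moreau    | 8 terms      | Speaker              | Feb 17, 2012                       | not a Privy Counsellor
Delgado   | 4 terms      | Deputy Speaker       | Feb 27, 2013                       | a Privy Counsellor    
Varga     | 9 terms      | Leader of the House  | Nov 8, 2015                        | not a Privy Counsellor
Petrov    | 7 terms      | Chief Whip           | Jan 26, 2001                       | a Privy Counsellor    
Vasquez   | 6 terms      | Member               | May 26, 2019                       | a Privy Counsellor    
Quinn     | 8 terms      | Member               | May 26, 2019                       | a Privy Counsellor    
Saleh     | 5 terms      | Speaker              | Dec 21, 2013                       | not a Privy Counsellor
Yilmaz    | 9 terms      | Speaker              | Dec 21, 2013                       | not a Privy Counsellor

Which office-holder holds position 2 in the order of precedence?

Yilmaz

By parliamentary office: Moreau, Yilmaz and Saleh (Speaker); then Delgado (Deputy Speaker); then Varga and Takahashi (Leader of the House); then Petrov (Chief Whip); then Quinn and Vasquez (Member).
Among Moreau, Yilmaz and Saleh, by date first returned to the chamber (earlier first): Moreau (Feb 17, 2012) before Yilmaz and Saleh (Dec 21, 2013).
Yilmaz and Saleh are each not a Privy Counsellor, so the next rule applies.
Among Yilmaz and Saleh, by terms served (higher first): Yilmaz (9 terms) before Saleh (5 terms).
Varga and Takahashi both have date first returned to the chamber Nov 8, 2015, so the next rule applies.
Varga and Takahashi are each not a Privy Counsellor, so the next rule applies.
Among Varga and Takahashi, by terms served (higher first): Varga (9 terms) before Takahashi (7 terms).
Quinn and Vasquez both have date first returned to the chamber May 26, 2019, so the next rule applies.
Quinn and Vasquez are each a Privy Counsellor, so the next rule applies.
Among Quinn and Vasquez, by terms served (higher first): Quinn (8 terms) before Vasquez (6 terms).
Order: Moreau, Yilmaz, Saleh, Delgado, Varga, Takahashi, Petrov, Quinn, Vasquez.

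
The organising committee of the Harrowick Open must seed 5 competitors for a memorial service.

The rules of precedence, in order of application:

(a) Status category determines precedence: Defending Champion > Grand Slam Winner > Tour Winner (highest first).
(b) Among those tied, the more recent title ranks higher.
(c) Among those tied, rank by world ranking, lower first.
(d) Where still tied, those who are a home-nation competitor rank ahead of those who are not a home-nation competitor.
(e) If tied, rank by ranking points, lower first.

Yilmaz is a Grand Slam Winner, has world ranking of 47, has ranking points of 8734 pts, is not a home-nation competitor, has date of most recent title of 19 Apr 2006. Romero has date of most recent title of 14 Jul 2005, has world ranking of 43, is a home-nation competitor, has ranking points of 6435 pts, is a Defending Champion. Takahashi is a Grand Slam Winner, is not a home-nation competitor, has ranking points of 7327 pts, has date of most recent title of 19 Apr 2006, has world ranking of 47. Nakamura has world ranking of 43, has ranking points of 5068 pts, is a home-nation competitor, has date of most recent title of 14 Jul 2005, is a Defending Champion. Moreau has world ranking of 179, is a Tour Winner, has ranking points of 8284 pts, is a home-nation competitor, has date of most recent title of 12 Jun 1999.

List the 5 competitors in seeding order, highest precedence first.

Nakamura, Romero, Takahashi, Yilmaz, Moreau

By status category: Nakamura and Romero (Defending Champion); then Takahashi and Yilmaz (Grand Slam Winner); then Moreau (Tour Winner).
Nakamura and Romero both have date of most recent title 14 Jul 2005, so the next rule applies.
Nakamura and Romero both have world ranking 43, so the next rule applies.
Nakamura and Romero are each a home-nation competitor, so the next rule applies.
Among Nakamura and Romero, by ranking points (lower first): Nakamura (5068 pts) before Romero (6435 pts).
Takahashi and Yilmaz both have date of most recent title 19 Apr 2006, so the next rule applies.
Takahashi and Yilmaz both have world ranking 47, so the next rule applies.
Takahashi and Yilmaz are each not a home-nation competitor, so the next rule applies.
Among Takahashi and Yilmaz, by ranking points (lower first): Takahashi (7327 pts) before Yilmaz (8734 pts).
Full order: Nakamura, Romero, Takahashi, Yilmaz, Moreau.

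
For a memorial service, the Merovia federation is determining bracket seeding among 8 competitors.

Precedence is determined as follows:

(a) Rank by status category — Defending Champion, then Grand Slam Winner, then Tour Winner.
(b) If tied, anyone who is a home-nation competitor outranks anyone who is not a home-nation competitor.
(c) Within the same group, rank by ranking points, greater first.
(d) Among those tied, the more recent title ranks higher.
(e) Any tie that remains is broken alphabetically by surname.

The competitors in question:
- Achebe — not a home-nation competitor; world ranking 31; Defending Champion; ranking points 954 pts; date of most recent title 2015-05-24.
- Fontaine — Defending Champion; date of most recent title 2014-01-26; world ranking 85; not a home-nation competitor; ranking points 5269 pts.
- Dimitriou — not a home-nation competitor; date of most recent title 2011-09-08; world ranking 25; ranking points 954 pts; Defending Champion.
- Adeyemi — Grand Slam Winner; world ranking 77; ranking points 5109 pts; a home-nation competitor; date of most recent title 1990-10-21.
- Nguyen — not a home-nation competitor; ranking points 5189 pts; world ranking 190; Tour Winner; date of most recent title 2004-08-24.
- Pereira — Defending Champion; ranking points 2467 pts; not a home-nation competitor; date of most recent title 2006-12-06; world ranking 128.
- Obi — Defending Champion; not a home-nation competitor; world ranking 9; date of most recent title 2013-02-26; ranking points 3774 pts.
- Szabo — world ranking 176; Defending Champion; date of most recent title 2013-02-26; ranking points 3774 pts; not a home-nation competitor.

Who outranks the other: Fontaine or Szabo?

By status category: Fontaine, Obi, Szabo, Pereira, Achebe and Dimitriou (Defending Champion); then Adeyemi (Grand Slam Winner); then Nguyen (Tour Winner).
Fontaine, Obi, Szabo, Pereira, Achebe and Dimitriou are each not a home-nation competitor, so the next rule applies.
Among Fontaine, Obi, Szabo, Pereira, Achebe and Dimitriou, by ranking points (higher first): Fontaine (5269 pts) before Obi and Szabo (3774 pts) before Pereira (2467 pts) before Achebe and Dimitriou (954 pts).
Obi and Szabo both have date of most recent title 2013-02-26, so the next rule applies.
Among Obi and Szabo, alphabetically by surname: Obi before Szabo.
Among Achebe and Dimitriou, by date of most recent title (later first): Achebe (2015-05-24) before Dimitriou (2011-09-08).
So Fontaine takes precedence.

Fontaine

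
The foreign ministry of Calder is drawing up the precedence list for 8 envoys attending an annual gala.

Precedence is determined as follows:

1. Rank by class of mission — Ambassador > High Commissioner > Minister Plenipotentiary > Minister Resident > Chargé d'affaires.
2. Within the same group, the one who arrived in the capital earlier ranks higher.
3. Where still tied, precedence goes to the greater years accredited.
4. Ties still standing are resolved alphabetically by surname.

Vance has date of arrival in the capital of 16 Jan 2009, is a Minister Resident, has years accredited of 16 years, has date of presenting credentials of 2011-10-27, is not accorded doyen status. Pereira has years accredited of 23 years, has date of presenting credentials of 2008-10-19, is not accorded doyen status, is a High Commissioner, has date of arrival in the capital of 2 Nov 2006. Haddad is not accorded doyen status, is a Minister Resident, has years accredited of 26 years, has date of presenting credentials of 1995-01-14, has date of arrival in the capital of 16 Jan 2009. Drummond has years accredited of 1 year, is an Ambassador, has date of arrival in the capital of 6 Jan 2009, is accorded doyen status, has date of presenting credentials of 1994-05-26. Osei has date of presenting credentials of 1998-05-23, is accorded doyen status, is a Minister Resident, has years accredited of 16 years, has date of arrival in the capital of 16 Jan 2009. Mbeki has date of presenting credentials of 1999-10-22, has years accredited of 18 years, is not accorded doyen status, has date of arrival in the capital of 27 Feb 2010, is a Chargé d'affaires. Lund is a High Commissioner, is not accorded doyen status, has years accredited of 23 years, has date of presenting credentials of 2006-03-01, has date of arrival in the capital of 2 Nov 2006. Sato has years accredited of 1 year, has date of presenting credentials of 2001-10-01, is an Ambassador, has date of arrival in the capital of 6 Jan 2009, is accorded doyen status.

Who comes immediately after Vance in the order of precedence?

By class of mission: Drummond and Sato (Ambassador); then Lund and Pereira (High Commissioner); then Haddad, Osei and Vance (Minister Resident); then Mbeki (Chargé d'affaires).
Drummond and Sato both have date of arrival in the capital 6 Jan 2009, so the next rule applies.
Drummond and Sato both have years accredited 1 year, so the next rule applies.
Among Drummond and Sato, alphabetically by surname: Drummond before Sato.
Lund and Pereira both have date of arrival in the capital 2 Nov 2006, so the next rule applies.
Lund and Pereira both have years accredited 23 years, so the next rule applies.
Among Lund and Pereira, alphabetically by surname: Lund before Pereira.
Haddad, Osei and Vance all have date of arrival in the capital 16 Jan 2009, so the next rule applies.
Among Haddad, Osei and Vance, by years accredited (higher first): Haddad (26 years) before Osei and Vance (16 years).
Among Osei and Vance, alphabetically by surname: Osei before Vance.
Order: Drummond, Sato, Lund, Pereira, Haddad, Osei, Vance, Mbeki.

Mbeki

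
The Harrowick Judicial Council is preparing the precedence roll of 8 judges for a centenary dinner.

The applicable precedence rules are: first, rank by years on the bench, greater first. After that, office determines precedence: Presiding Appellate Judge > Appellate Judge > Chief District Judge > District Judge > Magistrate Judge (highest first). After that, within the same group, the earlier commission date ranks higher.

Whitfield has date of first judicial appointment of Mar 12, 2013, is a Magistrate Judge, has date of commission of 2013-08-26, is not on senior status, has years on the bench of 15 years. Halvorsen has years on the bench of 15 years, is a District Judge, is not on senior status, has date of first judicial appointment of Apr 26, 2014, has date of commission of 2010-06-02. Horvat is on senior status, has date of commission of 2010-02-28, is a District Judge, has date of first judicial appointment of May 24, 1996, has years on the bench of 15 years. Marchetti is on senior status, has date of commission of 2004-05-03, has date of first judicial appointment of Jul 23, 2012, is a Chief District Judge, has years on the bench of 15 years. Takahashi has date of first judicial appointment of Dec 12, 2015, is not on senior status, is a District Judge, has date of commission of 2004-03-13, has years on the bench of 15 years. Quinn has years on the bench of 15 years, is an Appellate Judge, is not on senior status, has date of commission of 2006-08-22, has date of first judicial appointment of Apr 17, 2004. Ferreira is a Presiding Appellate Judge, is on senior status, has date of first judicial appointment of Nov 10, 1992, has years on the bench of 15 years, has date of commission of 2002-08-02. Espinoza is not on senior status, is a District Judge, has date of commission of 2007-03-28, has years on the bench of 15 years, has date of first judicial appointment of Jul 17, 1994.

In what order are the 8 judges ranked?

Ferreira, Quinn, Marchetti, Takahashi, Espinoza, Horvat, Halvorsen, Whitfield

By years on the bench (higher first): Ferreira, Quinn, Marchetti, Takahashi, Espinoza, Horvat, Halvorsen and Whitfield (each 15 years).
Among Ferreira, Quinn, Marchetti, Takahashi, Espinoza, Horvat, Halvorsen and Whitfield, by office: Ferreira (Presiding Appellate Judge) before Quinn (Appellate Judge) before Marchetti (Chief District Judge) before Takahashi, Espinoza, Horvat and Halvorsen (District Judge) before Whitfield (Magistrate Judge).
Among Takahashi, Espinoza, Horvat and Halvorsen, by date of commission (earlier first): Takahashi (2004-03-13) before Espinoza (2007-03-28) before Horvat (2010-02-28) before Halvorsen (2010-06-02).
Full order: Ferreira, Quinn, Marchetti, Takahashi, Espinoza, Horvat, Halvorsen, Whitfield.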